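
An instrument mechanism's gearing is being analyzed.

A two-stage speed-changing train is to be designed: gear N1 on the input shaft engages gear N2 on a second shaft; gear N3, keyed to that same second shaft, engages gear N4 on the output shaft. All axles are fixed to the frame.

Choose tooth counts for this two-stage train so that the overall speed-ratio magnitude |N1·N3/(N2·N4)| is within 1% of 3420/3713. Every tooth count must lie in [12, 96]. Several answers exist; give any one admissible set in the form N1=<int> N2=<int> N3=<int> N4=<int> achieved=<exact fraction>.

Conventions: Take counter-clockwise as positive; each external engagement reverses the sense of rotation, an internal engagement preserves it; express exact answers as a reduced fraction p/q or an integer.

topology: fixed-axis compound train — 2 stages, target 3420/3713
target = 3420/3713 in lowest terms: an exact hit needs N1·N3 = k·3420 and N2·N4 = k·3713 for one integer k, every count in [12, 96]; additionally prefer no 1:1 stage (N1 ≠ N2, N3 ≠ N4)
k = 1: N1·N3 = 3420 = 36·95, N2·N4 = 3713 = 47·79
achieved = 36·95/(47·79) = 3420/3713; |achieved − target| = 0 ≤ 171/18565 ✓

N1=36 N2=47 N3=95 N4=79 achieved=3420/3713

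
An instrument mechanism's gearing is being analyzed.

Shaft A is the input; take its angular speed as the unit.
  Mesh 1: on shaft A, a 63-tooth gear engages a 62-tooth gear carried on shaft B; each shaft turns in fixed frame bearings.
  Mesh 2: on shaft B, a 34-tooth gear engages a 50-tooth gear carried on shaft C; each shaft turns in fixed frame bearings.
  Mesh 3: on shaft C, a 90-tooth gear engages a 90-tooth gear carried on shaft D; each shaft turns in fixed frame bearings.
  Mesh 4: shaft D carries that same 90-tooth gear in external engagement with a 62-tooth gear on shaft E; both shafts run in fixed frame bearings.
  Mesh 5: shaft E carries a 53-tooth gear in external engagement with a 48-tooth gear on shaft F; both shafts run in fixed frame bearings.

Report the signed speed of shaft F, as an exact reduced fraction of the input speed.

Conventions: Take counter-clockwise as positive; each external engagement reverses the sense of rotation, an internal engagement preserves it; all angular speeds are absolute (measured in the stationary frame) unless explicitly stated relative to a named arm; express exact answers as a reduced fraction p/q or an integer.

-170289/153760

5-mesh fixed-axis compound train (all bearings frame-fixed)
mesh 1 [63T→62T]: |ω|/ω_in = 1×63/62 = 63/62, sense flips to −
mesh 2 [34T→50T]: |ω|/ω_in = (63/62)×34/50 = 1071/1550, sense flips to +
mesh 3 [90T→90T]: |ω|/ω_in = (1071/1550)×90/90 = 1071/1550, sense flips to −
mesh 4 [90T→62T]: |ω|/ω_in = (1071/1550)×90/62 = 9639/9610, sense flips to +
mesh 5 [53T→48T]: |ω|/ω_in = (9639/9610)×53/48 = 170289/153760, sense flips to −
signed output speed (× input speed) = -170289/153760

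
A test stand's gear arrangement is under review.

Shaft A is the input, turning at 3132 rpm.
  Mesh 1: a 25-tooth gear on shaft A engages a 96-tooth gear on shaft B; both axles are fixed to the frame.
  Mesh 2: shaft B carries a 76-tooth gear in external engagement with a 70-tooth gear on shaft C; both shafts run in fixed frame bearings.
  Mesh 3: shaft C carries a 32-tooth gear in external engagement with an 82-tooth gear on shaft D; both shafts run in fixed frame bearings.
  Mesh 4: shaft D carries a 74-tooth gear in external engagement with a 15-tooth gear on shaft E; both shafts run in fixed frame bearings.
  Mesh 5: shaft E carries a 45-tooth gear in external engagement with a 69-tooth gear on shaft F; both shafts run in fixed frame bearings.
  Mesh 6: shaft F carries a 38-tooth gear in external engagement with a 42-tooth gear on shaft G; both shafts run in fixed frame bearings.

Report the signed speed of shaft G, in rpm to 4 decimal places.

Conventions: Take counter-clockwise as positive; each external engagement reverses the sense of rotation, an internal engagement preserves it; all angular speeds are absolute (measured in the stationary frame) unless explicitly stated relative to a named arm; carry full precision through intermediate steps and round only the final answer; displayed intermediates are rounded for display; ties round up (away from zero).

+1005.9593 rpm

topology: fixed-axis compound train — 6 meshes, A→G
mesh 1 [25T→96T]: ω = 3132.0000×25/96 = 815.6250 rpm, sense flips to −
mesh 2 [76T→70T]: ω = 815.6250×76/70 = 885.5357 rpm, sense flips to +
mesh 3 [32T→82T]: ω = 885.5357×32/82 = 345.5749 rpm, sense flips to −
mesh 4 [74T→15T]: ω = 345.5749×74/15 = 1704.8362 rpm, sense flips to +
mesh 5 [45T→69T]: ω = 1704.8362×45/69 = 1111.8497 rpm, sense flips to −
mesh 6 [38T→42T]: ω = 1111.8497×38/42 = 1005.9593 rpm, sense flips to +
signed output speed = +1005.9593 rpm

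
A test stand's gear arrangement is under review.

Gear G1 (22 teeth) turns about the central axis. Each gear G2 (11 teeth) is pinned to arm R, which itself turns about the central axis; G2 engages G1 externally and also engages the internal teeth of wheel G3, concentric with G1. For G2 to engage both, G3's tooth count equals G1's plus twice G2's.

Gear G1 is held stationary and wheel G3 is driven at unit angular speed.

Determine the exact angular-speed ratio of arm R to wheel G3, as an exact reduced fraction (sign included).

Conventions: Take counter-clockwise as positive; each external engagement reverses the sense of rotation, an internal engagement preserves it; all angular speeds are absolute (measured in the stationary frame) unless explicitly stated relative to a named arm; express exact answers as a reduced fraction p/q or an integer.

topology: planetary set — G1 22T / G2 11T / G3 44T, arm = carrier (Willis)
ring teeth: 22 + 2·11 = 44
22(ω_sun−ω_arm) = −44(ω_ring−ω_arm),  ω_sun = 0, ω_ring = 1
22(0−ω_arm) = −44(1−ω_arm)  ⇒  66·ω_arm = 44  ⇒  ω_arm = 2/3
ω_out/ω_in = 2/3

2/3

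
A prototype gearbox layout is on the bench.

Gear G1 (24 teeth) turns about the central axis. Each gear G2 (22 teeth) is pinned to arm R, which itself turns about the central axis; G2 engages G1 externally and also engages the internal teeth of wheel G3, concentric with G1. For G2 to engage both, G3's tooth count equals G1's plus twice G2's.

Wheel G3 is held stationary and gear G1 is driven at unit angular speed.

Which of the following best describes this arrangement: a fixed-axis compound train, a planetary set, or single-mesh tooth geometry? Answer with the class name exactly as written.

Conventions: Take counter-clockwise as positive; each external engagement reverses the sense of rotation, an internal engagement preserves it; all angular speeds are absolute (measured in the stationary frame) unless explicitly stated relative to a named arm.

class = planetary set [G3 = 24+2·22 = 68; Willis about the carrier]
classification: planetary set

planetary set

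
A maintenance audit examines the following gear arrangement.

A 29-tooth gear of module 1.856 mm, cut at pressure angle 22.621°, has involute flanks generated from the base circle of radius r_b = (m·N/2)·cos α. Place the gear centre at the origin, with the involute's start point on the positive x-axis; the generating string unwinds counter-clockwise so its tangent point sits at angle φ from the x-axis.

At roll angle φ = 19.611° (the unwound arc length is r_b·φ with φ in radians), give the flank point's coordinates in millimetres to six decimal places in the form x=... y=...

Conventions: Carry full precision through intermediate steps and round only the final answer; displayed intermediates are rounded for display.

x=26.254438 y=0.328166

topology: single-mesh involute geometry — m = 1.856, N = 29
pitch radius r_p = m·N/2 = 1.856·29/2 = 26.912000
base radius r_b = r_p·cos α = 26.912000·cos 22.621° = 24.841641
roll angle φ = 19.611° = 0.34227652 rad
x = r_b·(cos φ + φ·sin φ) = 26.254438
y = r_b·(sin φ − φ·cos φ) = 0.328166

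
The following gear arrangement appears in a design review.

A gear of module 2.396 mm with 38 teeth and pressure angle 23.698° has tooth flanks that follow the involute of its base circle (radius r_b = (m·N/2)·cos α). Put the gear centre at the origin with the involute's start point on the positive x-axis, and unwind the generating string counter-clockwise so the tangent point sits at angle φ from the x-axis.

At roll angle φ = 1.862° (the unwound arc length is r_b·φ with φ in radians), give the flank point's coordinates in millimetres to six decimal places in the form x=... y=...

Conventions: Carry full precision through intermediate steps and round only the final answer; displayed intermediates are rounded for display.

topology: single-mesh involute geometry — m = 2.396, N = 38
pitch radius r_p = m·N/2 = 2.396·38/2 = 45.524000
base radius r_b = r_p·cos α = 45.524000·cos 23.698° = 41.685263
roll angle φ = 1.862° = 0.03249803 rad
x = r_b·(cos φ + φ·sin φ) = 41.707269
y = r_b·(sin φ − φ·cos φ) = 0.000477

x=41.707269 y=0.000477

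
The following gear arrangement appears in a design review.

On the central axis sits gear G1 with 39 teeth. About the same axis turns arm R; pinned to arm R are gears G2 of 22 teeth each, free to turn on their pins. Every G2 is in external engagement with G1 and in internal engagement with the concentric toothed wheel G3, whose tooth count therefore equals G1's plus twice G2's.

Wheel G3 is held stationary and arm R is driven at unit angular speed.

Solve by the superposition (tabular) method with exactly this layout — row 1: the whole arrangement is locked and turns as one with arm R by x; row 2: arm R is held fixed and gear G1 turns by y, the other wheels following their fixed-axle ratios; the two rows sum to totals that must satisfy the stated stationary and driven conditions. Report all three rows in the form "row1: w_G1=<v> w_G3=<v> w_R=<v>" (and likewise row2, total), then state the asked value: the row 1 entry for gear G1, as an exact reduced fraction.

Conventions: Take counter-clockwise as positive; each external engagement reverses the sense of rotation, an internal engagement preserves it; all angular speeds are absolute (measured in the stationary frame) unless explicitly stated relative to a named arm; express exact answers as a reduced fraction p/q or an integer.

row1: w_G1=1 w_G3=1 w_R=1
row2: w_G1=83/39 w_G3=-1 w_R=0
total: w_G1=122/39 w_G3=0 w_R=1
asked value: 1

class = planetary set [G3 = 39+2·22 = 83; Willis about the carrier]
superposition row 1 [locked train]: every member turns x
superposition row 2 [arm held]: sun y, ring −(39/83)·y, arm 0
boundary: total ω_ring = x − (39/83)·y = 0 and total ω_arm = x = 1  ⇒  y = 83/39, x = 1
row 2 ring = −(39/83)·83/39 = -1
totals (row 1 + row 2): sun 1 + 83/39 = 122/39, ring 1 + (-1) = 0, arm 1 + 0 = 1
asked cell (row1, sun) = 1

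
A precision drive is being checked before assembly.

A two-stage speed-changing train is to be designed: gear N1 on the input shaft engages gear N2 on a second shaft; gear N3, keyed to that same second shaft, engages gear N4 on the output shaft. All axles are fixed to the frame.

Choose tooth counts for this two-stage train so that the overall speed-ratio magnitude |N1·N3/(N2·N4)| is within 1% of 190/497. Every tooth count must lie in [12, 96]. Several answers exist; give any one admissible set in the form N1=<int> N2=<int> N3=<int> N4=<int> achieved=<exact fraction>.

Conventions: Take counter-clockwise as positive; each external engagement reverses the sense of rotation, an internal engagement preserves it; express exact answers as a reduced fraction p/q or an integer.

topology: fixed-axis compound train — 2 stages, target 190/497
target = 190/497 in lowest terms: an exact hit needs N1·N3 = k·190 and N2·N4 = k·497 for one integer k, every count in [12, 96]; additionally prefer no 1:1 stage (N1 ≠ N2, N3 ≠ N4)
k = 1: no 1:1-free in-range split of k·190 and k·497 into factor pairs; take k = 2
k = 2: N1·N3 = 380 = 19·20, N2·N4 = 994 = 14·71
achieved = 19·20/(14·71) = 190/497; |achieved − target| = 0 ≤ 19/4970 ✓

N1=19 N2=14 N3=20 N4=71 achieved=190/497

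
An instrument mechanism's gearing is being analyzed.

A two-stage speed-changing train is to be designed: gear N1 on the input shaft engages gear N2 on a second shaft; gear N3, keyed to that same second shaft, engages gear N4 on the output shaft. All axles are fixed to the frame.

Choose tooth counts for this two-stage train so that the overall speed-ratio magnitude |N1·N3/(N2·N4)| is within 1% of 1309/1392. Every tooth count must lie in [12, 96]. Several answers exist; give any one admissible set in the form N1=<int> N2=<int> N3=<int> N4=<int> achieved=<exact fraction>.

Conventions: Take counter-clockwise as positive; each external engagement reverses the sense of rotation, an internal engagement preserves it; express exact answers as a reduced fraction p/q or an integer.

N1=17 N2=16 N3=77 N4=87 achieved=1309/1392

class = fixed-axis compound train [2-stage, 1309/1392 wanted]
target = 1309/1392 in lowest terms: an exact hit needs N1·N3 = k·1309 and N2·N4 = k·1392 for one integer k, every count in [12, 96]; additionally prefer no 1:1 stage (N1 ≠ N2, N3 ≠ N4)
k = 1: N1·N3 = 1309 = 17·77, N2·N4 = 1392 = 16·87
achieved = 17·77/(16·87) = 1309/1392; |achieved − target| = 0 ≤ 1309/139200 ✓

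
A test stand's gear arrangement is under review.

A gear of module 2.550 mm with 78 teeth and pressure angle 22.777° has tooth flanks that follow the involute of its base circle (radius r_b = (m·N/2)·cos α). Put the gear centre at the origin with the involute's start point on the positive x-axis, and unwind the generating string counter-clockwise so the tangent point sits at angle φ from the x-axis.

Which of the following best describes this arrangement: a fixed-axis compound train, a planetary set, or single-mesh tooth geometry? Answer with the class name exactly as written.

recognized (one wheel, involute flank): single-mesh tooth geometry, m = 2.550, N = 78
classification: single-mesh tooth geometry

single-mesh tooth geometry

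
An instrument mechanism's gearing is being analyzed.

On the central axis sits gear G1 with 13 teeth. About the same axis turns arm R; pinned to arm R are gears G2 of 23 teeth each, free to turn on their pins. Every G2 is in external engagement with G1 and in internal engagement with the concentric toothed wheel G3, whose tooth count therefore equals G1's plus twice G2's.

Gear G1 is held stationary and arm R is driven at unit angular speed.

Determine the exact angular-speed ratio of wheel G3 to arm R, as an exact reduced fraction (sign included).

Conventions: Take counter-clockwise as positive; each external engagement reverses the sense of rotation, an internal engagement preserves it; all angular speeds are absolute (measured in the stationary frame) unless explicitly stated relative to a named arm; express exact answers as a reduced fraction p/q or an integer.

class = planetary set [G3 = 13+2·23 = 59; Willis about the carrier]
ring teeth: 13 + 2·23 = 59
13(ω_sun−ω_arm) = −59(ω_ring−ω_arm),  ω_sun = 0, ω_arm = 1
ω_ring = 1 − (13/59)(0−1) = 72/59
ω_out/ω_in = 72/59

72/59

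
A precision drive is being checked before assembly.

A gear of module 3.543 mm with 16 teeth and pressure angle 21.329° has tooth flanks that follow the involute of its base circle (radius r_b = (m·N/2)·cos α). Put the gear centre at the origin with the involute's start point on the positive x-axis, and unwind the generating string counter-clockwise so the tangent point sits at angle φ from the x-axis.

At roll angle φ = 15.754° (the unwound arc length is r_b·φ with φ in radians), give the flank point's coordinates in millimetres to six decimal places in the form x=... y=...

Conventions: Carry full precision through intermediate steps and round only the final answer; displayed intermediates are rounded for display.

single-mesh involute tooth geometry (16T wheel at module 3.543)
pitch radius r_p = m·N/2 = 3.543·16/2 = 28.344000
base radius r_b = r_p·cos α = 28.344000·cos 21.329° = 26.402642
roll angle φ = 15.754° = 0.27495917 rad
x = r_b·(cos φ + φ·sin φ) = 27.381910
y = r_b·(sin φ − φ·cos φ) = 0.181570

x=27.381910 y=0.181570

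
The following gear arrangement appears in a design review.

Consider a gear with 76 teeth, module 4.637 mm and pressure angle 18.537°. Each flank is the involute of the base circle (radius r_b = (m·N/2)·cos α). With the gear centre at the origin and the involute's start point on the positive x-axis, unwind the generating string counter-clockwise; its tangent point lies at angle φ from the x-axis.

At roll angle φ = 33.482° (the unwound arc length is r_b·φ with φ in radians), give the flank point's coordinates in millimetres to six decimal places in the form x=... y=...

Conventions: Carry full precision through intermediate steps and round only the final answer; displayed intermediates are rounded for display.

single-mesh involute tooth geometry (76T wheel at module 4.637)
pitch radius r_p = m·N/2 = 4.637·76/2 = 176.206000
base radius r_b = r_p·cos α = 176.206000·cos 18.537° = 167.064177
roll angle φ = 33.482° = 0.58437114 rad
x = r_b·(cos φ + φ·sin φ) = 193.200051
y = r_b·(sin φ − φ·cos φ) = 10.738029

x=193.200051 y=10.738029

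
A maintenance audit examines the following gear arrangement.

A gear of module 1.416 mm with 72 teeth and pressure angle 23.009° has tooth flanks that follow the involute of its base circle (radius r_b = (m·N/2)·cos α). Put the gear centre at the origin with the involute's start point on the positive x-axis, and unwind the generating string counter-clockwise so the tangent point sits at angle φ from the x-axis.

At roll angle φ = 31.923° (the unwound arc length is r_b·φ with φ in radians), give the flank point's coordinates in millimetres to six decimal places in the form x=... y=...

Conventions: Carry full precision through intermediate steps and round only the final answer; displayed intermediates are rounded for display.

single-mesh involute tooth geometry (72T wheel at module 1.416)
pitch radius r_p = m·N/2 = 1.416·72/2 = 50.976000
base radius r_b = r_p·cos α = 50.976000·cos 23.009° = 46.920526
roll angle φ = 31.923° = 0.55716146 rad
x = r_b·(cos φ + φ·sin φ) = 53.647748
y = r_b·(sin φ − φ·cos φ) = 2.622061

x=53.647748 y=2.622061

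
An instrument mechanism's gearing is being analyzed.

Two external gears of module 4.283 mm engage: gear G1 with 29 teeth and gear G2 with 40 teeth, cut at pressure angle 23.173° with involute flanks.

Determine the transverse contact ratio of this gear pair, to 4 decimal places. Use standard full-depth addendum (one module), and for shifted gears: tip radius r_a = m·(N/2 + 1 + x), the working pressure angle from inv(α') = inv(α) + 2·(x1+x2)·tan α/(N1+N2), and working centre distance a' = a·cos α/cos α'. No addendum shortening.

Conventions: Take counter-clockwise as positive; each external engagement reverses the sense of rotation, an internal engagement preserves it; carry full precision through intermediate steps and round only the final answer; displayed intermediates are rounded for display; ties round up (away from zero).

1.5509

class = single-mesh tooth geometry [involute pair 29T × 40T, m = 4.283]
base radii: r_b1 = 57.093044, r_b2 = 78.749026
tip radii: r_a1 = 66.386500, r_a2 = 89.943000
no profile shift: α' = α, a' = a
action lengths: √(r_a1²−r_b1²) = 33.875532, √(r_a2²−r_b2²) = 43.454966
base pitch p_b = π·m·cos α = 12.369868
CR = (33.875532 + 43.454966 − 147.763500·sin 23.17300°)/12.369868 = 1.550887
contact ratio ≈ 1.5509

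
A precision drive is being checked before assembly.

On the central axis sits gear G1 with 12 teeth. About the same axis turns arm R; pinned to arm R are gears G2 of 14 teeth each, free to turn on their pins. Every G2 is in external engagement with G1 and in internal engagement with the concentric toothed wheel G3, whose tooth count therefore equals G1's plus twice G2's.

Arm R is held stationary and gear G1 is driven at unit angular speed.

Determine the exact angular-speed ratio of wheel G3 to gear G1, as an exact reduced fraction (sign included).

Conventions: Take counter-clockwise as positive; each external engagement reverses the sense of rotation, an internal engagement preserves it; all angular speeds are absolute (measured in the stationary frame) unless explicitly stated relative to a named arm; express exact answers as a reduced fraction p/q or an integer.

class = planetary set [G3 = 12+2·14 = 40; Willis about the carrier]
ring teeth: 12 + 2·14 = 40
12(ω_sun−ω_arm) = −40(ω_ring−ω_arm),  ω_arm = 0, ω_sun = 1
ω_ring = 0 − (12/40)(1−0) = -3/10
ω_out/ω_in = -3/10

-3/10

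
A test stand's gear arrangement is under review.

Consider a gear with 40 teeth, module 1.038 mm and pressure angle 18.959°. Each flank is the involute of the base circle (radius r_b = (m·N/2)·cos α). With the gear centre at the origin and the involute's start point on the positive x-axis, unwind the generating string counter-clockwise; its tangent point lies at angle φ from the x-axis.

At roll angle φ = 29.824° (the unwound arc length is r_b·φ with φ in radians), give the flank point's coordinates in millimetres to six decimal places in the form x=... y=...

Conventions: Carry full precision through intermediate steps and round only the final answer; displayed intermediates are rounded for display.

x=22.116191 y=0.898255

topology: single-mesh involute geometry — m = 1.038, N = 40
pitch radius r_p = m·N/2 = 1.038·40/2 = 20.760000
base radius r_b = r_p·cos α = 20.760000·cos 18.959° = 19.633797
roll angle φ = 29.824° = 0.52052700 rad
x = r_b·(cos φ + φ·sin φ) = 22.116191
y = r_b·(sin φ − φ·cos φ) = 0.898255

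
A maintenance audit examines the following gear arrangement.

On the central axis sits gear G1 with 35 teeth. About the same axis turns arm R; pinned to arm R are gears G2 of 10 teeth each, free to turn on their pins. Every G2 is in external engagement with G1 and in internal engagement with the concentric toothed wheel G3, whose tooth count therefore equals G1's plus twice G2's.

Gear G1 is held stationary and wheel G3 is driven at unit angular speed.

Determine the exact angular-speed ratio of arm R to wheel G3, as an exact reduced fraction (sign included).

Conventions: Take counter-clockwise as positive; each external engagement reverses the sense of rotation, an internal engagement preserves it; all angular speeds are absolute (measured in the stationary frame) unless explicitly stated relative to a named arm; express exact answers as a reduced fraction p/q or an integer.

topology: planetary set — G1 35T / G2 10T / G3 55T, arm = carrier (Willis)
ring teeth: 35 + 2·10 = 55
35(ω_sun−ω_arm) = −55(ω_ring−ω_arm),  ω_sun = 0, ω_ring = 1
35(0−ω_arm) = −55(1−ω_arm)  ⇒  90·ω_arm = 55  ⇒  ω_arm = 11/18
ω_out/ω_in = 11/18

11/18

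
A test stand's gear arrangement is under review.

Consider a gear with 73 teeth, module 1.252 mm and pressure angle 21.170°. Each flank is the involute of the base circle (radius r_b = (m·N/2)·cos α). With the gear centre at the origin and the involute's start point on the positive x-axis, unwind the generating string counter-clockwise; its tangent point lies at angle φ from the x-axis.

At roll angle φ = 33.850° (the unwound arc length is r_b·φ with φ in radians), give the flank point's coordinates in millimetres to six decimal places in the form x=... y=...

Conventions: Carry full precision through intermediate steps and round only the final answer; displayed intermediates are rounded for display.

class = single-mesh tooth geometry [base-circle involute, m = 1.252, 73T]
pitch radius r_p = m·N/2 = 1.252·73/2 = 45.698000
base radius r_b = r_p·cos α = 45.698000·cos 21.170° = 42.613980
roll angle φ = 33.850° = 0.59079395 rad
x = r_b·(cos φ + φ·sin φ) = 49.414450
y = r_b·(sin φ − φ·cos φ) = 2.828161

x=49.414450 y=2.828161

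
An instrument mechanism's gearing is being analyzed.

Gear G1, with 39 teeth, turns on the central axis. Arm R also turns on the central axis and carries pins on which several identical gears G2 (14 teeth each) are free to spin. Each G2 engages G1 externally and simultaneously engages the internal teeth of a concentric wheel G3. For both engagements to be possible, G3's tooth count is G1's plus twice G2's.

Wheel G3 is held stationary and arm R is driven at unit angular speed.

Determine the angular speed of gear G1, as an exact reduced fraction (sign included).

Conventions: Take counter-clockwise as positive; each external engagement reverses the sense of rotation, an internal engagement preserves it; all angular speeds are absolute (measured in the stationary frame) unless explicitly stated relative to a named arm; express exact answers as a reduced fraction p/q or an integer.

planetary set (39T centre, 14T on arm, 67T internal) — Willis relation
ring teeth: 39 + 2·14 = 67
39(ω_sun−ω_arm) = −67(ω_ring−ω_arm),  ω_ring = 0, ω_arm = 1
ω_sun = 1 − (67/39)(0−1) = 106/39
exact speed ratio = 106/39

106/39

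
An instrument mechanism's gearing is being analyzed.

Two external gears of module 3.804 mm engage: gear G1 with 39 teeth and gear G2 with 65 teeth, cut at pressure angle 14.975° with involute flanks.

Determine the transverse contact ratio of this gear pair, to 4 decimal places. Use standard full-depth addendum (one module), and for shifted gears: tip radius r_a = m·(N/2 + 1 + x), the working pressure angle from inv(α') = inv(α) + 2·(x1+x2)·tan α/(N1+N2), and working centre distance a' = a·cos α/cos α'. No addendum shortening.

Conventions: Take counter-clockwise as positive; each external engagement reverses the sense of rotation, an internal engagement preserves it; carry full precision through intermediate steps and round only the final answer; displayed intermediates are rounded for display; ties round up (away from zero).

topology: single-mesh involute geometry — m = 3.804, 39T/65T pair
base radii: r_b1 = 71.658816, r_b2 = 119.431360
tip radii: r_a1 = 77.982000, r_a2 = 127.434000
no profile shift: α' = α, a' = a
action lengths: √(r_a1²−r_b1²) = 30.760468, √(r_a2²−r_b2²) = 44.447436
base pitch p_b = π·m·cos α = 11.544760
CR = (30.760468 + 44.447436 − 197.808000·sin 14.97500°)/11.544760 = 2.087077
contact ratio ≈ 2.0871

2.0871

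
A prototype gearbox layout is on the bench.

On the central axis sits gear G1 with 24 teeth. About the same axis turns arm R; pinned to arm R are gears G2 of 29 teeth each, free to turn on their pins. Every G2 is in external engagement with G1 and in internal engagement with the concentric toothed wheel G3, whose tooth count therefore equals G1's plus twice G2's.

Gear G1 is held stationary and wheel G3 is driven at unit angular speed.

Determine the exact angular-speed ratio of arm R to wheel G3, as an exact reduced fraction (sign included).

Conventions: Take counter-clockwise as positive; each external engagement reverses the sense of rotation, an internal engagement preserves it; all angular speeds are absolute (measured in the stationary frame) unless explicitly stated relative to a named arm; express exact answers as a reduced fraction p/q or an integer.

41/53

recognized (axles ride arm R): planetary set, 24/29/82 teeth
ring teeth: 24 + 2·29 = 82
24(ω_sun−ω_arm) = −82(ω_ring−ω_arm),  ω_sun = 0, ω_ring = 1
24(0−ω_arm) = −82(1−ω_arm)  ⇒  106·ω_arm = 82  ⇒  ω_arm = 41/53
ω_out/ω_in = 41/53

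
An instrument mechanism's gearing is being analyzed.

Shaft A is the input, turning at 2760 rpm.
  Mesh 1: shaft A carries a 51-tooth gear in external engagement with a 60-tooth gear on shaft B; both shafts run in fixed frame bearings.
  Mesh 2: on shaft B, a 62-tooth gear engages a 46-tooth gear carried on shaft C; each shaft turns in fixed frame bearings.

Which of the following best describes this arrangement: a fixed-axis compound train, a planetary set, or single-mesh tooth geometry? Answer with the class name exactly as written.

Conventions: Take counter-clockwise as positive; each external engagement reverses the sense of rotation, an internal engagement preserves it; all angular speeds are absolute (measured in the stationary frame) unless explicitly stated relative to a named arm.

recognized (3 fixed axles, 2 meshes): fixed-axis compound train
classification: fixed-axis compound train

fixed-axis compound train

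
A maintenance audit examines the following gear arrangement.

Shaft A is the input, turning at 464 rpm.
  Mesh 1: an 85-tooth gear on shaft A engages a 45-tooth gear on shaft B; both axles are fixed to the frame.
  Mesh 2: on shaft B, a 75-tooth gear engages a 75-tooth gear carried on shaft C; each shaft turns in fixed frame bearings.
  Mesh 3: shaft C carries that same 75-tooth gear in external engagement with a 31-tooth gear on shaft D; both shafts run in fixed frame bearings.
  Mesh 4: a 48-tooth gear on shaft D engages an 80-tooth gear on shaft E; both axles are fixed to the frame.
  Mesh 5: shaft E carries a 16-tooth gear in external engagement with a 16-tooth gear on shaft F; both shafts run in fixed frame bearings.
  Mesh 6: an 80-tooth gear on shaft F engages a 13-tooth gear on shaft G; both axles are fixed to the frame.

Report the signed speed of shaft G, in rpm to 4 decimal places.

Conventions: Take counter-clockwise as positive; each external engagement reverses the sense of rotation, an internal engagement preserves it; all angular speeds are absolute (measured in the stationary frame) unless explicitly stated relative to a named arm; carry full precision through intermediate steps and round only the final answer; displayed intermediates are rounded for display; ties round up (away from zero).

recognized (7 fixed axles, 6 meshes): fixed-axis compound train
mesh 1 [85T→45T]: ω = 464.0000×85/45 = 876.4444 rpm, sense flips to −
mesh 2 [75T→75T]: ω = 876.4444×75/75 = 876.4444 rpm, sense flips to +
mesh 3 [75T→31T]: ω = 876.4444×75/31 = 2120.4301 rpm, sense flips to −
mesh 4 [48T→80T]: ω = 2120.4301×48/80 = 1272.2581 rpm, sense flips to +
mesh 5 [16T→16T]: ω = 1272.2581×16/16 = 1272.2581 rpm, sense flips to −
mesh 6 [80T→13T]: ω = 1272.2581×80/13 = 7829.2804 rpm, sense flips to +
signed output speed = +7829.2804 rpm

+7829.2804 rpm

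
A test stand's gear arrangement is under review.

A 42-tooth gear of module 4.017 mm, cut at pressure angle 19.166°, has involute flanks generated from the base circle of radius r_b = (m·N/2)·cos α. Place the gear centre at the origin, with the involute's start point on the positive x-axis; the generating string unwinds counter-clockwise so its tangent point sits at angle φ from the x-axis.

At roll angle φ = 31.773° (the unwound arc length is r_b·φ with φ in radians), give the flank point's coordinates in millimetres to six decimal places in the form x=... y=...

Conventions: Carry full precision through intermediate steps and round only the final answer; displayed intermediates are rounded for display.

single-mesh involute tooth geometry (42T wheel at module 4.017)
pitch radius r_p = m·N/2 = 4.017·42/2 = 84.357000
base radius r_b = r_p·cos α = 84.357000·cos 19.166° = 79.681206
roll angle φ = 31.773° = 0.55454346 rad
x = r_b·(cos φ + φ·sin φ) = 91.006988
y = r_b·(sin φ − φ·cos φ) = 4.391641

x=91.006988 y=4.391641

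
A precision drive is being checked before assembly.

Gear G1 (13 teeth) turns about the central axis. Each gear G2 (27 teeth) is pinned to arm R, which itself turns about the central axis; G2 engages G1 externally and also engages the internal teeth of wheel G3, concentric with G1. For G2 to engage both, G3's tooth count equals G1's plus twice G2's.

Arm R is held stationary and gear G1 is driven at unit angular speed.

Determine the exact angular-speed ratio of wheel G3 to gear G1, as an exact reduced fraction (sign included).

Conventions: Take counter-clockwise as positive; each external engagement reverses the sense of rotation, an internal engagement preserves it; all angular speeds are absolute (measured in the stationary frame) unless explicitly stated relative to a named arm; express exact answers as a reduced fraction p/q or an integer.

-13/67

recognized (axles ride arm R): planetary set, 13/27/67 teeth
ring teeth: 13 + 2·27 = 67
13(ω_sun−ω_arm) = −67(ω_ring−ω_arm),  ω_arm = 0, ω_sun = 1
ω_ring = 0 − (13/67)(1−0) = -13/67
ω_out/ω_in = -13/67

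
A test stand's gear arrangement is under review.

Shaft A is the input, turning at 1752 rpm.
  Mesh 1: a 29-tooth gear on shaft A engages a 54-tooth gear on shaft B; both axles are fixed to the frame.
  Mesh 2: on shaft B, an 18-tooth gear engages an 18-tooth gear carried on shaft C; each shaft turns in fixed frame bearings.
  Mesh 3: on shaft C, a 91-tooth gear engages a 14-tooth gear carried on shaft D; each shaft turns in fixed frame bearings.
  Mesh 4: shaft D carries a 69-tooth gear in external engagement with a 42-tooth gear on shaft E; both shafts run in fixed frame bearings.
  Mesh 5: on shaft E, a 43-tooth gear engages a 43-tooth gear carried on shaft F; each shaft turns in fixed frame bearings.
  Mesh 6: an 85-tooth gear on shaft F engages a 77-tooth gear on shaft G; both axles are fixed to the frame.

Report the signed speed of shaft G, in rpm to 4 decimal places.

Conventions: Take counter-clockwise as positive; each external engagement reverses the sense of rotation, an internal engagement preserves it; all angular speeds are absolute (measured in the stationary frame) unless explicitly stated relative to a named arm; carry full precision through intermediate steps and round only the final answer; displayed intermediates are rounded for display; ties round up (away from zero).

6-mesh fixed-axis compound train (all bearings frame-fixed)
mesh 1 [29T→54T]: ω = 1752.0000×29/54 = 940.8889 rpm, sense flips to −
mesh 2 [18T→18T]: ω = 940.8889×18/18 = 940.8889 rpm, sense flips to +
mesh 3 [91T→14T]: ω = 940.8889×91/14 = 6115.7778 rpm, sense flips to −
mesh 4 [69T→42T]: ω = 6115.7778×69/42 = 10047.3492 rpm, sense flips to +
mesh 5 [43T→43T]: ω = 10047.3492×43/43 = 10047.3492 rpm, sense flips to −
mesh 6 [85T→77T]: ω = 10047.3492×85/77 = 11091.2296 rpm, sense flips to +
signed output speed = +11091.2296 rpm

+11091.2296 rpm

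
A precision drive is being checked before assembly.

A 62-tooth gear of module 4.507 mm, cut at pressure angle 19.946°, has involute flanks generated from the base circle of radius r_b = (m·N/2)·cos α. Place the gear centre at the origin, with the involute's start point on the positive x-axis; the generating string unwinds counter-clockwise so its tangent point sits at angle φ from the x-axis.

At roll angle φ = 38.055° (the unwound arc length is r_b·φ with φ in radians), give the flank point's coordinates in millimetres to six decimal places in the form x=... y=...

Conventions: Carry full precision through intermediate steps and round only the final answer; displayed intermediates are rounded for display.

single-mesh involute tooth geometry (62T wheel at module 4.507)
pitch radius r_p = m·N/2 = 4.507·62/2 = 139.717000
base radius r_b = r_p·cos α = 139.717000·cos 19.946° = 131.336013
roll angle φ = 38.055° = 0.66418505 rad
x = r_b·(cos φ + φ·sin φ) = 157.187507
y = r_b·(sin φ − φ·cos φ) = 12.270124

x=157.187507 y=12.270124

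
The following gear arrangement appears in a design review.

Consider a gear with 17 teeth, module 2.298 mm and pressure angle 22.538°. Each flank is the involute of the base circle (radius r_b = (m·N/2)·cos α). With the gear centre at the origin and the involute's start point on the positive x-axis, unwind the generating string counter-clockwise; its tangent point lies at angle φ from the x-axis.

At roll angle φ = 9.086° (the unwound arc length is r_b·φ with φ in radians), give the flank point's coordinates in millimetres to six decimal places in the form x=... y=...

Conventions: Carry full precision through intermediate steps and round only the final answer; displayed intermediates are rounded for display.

x=18.266601 y=0.023922

recognized (one wheel, involute flank): single-mesh tooth geometry, m = 2.298, N = 17
pitch radius r_p = m·N/2 = 2.298·17/2 = 19.533000
base radius r_b = r_p·cos α = 19.533000·cos 22.538° = 18.041177
roll angle φ = 9.086° = 0.15858062 rad
x = r_b·(cos φ + φ·sin φ) = 18.266601
y = r_b·(sin φ − φ·cos φ) = 0.023922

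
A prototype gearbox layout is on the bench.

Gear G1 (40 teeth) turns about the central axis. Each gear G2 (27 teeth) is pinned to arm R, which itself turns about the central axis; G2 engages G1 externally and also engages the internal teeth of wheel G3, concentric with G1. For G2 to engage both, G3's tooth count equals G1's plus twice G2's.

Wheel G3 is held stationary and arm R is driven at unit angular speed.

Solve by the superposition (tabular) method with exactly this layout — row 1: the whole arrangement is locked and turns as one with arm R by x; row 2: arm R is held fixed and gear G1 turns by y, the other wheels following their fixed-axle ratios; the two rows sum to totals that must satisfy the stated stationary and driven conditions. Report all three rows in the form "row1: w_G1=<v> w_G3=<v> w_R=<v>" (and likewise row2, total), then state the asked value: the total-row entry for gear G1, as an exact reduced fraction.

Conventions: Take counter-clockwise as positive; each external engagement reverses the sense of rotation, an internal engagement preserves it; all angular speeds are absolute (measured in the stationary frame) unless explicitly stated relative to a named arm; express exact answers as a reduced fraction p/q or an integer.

topology: planetary set — G1 40T / G2 27T / G3 94T, arm = carrier (Willis)
row 1: whole set turns with the arm by x
row 2 — arm fixed, fixed-axis ratios: sun y, ring −(40/94)·y, arm 0
boundary: total ω_ring = x − (40/94)·y = 0 and total ω_arm = x = 1  ⇒  y = 47/20, x = 1
row 2 ring = −(40/94)·47/20 = -1
totals (row 1 + row 2): sun 1 + 47/20 = 67/20, ring 1 + (-1) = 0, arm 1 + 0 = 1
asked cell (total, sun) = 67/20

row1: w_G1=1 w_G3=1 w_R=1
row2: w_G1=47/20 w_G3=-1 w_R=0
total: w_G1=67/20 w_G3=0 w_R=1
asked value: 67/20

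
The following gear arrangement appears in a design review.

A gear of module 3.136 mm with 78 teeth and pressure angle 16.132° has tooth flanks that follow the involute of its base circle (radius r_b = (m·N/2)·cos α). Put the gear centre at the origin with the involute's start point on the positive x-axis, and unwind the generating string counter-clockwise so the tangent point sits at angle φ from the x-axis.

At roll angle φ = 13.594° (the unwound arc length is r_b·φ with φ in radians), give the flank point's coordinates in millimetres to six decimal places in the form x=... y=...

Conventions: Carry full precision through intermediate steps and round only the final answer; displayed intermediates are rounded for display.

single-mesh involute tooth geometry (78T wheel at module 3.136)
pitch radius r_p = m·N/2 = 3.136·78/2 = 122.304000
base radius r_b = r_p·cos α = 122.304000·cos 16.132° = 117.488173
roll angle φ = 13.594° = 0.23726006 rad
x = r_b·(cos φ + φ·sin φ) = 120.748622
y = r_b·(sin φ − φ·cos φ) = 0.520116

x=120.748622 y=0.520116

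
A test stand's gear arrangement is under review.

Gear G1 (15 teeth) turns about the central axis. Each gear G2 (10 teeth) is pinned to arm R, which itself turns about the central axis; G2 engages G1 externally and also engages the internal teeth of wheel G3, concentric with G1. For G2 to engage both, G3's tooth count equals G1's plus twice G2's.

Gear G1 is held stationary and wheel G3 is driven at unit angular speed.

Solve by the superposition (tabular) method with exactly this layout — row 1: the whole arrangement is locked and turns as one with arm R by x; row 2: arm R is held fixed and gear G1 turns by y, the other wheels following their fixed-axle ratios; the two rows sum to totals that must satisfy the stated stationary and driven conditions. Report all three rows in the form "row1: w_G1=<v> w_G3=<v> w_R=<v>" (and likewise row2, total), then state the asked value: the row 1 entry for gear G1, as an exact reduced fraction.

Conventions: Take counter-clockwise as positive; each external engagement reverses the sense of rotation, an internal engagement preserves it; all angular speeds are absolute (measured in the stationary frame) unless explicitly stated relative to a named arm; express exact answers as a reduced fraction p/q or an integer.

row1: w_G1=7/10 w_G3=7/10 w_R=7/10
row2: w_G1=-7/10 w_G3=3/10 w_R=0
total: w_G1=0 w_G3=1 w_R=7/10
asked value: 7/10

class = planetary set [G3 = 15+2·10 = 35; Willis about the carrier]
superposition row 1 [locked train]: every member turns x
row 2: sun turns y, ring = −(15/35)·y, arm 0
boundary: total ω_sun = x + y = 0 and total ω_ring = x − (15/35)·y = 1  ⇒  y = -7/10, x = 7/10
row 2 ring = −(15/35)·(-7/10) = 3/10
totals (row 1 + row 2): sun 7/10 + (-7/10) = 0, ring 7/10 + 3/10 = 1, arm 7/10 + 0 = 7/10
asked cell (row1, sun) = 7/10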